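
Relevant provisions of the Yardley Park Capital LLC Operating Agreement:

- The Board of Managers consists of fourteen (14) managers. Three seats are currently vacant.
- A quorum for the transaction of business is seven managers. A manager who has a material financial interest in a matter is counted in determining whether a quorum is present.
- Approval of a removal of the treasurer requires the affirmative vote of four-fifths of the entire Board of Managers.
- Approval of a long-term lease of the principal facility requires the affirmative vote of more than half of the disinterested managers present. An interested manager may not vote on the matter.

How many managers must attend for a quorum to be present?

7

The quorum is fixed at 7.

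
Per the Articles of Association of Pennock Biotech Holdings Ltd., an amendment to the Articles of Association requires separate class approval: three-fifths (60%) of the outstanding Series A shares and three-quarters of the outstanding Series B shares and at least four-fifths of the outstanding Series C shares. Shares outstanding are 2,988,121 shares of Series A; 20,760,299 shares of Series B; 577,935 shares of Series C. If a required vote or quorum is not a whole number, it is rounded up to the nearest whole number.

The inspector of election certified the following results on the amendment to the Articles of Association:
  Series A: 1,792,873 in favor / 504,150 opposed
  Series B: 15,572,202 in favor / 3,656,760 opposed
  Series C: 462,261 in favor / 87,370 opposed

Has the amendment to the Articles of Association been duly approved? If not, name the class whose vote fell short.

Series A: 3/5 of 2988121 = 1792872.60, rounded up to 1792873; 1,792,873 required, 1,792,873 in favor — approved.
Series B: 3/4 of 20760299 = 15570224.25, rounded up to 15570225; 15,570,225 required, 15,572,202 in favor — approved.
Series C: 4/5 of 577935 = 462348; 462,348 required, 462,261 in favor — not approved.

Not approved — the Series C shares did not give the required vote.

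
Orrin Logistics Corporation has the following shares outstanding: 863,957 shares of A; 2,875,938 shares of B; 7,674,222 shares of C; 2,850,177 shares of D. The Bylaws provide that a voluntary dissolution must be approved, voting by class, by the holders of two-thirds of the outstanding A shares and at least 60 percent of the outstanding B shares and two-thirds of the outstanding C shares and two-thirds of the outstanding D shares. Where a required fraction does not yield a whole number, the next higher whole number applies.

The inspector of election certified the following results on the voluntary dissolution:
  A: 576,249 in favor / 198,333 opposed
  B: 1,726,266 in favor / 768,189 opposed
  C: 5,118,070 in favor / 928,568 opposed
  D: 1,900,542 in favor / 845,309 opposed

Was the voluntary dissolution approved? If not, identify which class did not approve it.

A: 2/3 of 863957 = 575971.33, rounded up to 575972; 575,972 required, 576,249 in favor — approved.
B: 3/5 of 2875938 = 1725562.80, rounded up to 1725563; 1,725,563 required, 1,726,266 in favor — approved.
C: 2/3 of 7674222 = 5116148; 5,116,148 required, 5,118,070 in favor — approved.
D: 2/3 of 2850177 = 1900118; 1,900,118 required, 1,900,542 in favor — approved.

Approved — every class gave the required vote.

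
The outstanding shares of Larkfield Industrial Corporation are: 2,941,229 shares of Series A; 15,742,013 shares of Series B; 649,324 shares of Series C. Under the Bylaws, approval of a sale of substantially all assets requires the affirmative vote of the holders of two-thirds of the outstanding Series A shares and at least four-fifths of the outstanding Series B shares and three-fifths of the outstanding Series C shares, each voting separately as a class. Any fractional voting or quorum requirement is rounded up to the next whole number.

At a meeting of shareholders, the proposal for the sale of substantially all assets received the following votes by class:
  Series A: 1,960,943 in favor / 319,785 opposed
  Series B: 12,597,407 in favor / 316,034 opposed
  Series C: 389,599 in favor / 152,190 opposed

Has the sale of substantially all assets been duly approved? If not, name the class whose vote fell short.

Series A: 2/3 of 2941229 = 1960819.33, rounded up to 1960820; 1,960,820 required, 1,960,943 in favor — approved.
Series B: 4/5 of 15742013 = 12593610.40, rounded up to 12593611; 12,593,611 required, 12,597,407 in favor — approved.
Series C: 3/5 of 649324 = 389594.40, rounded up to 389595; 389,595 required, 389,599 in favor — approved.

Approved — every class gave the required vote.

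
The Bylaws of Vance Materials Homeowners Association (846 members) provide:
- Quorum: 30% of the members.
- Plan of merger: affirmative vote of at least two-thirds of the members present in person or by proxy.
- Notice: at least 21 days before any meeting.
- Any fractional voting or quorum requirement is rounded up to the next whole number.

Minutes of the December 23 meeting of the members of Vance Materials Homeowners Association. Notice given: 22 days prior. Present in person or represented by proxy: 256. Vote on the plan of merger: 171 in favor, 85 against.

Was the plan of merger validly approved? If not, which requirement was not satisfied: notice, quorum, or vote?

Notice: 22 days given; 21 required. Satisfied.
Quorum: 30% of 846 = 253.80, rounded up to 254; 256 present. Satisfied.
Vote: requires two-thirds of those present (256); 2/3 of 256 = 170.67, rounded up to 171, so 171 needed; 171 in favor. Satisfied.

Valid — all requirements satisfied.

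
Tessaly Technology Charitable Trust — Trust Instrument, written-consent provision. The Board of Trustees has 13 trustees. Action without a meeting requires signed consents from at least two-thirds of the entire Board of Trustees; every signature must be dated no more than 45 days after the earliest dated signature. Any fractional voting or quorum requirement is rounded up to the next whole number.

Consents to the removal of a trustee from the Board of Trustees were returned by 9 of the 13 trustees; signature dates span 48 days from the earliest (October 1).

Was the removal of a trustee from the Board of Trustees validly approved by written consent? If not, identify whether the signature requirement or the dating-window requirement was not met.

Not effective — dating-window requirement not satisfied.

Signatures required: at least two-thirds of 13 — 2/3 of 13 = 8.67, rounded up to 9, so 9 needed; 9 signed. Sufficient.
Dating window: the latest signature is 48 days after the earliest; the limit is 45 days. Outside the window.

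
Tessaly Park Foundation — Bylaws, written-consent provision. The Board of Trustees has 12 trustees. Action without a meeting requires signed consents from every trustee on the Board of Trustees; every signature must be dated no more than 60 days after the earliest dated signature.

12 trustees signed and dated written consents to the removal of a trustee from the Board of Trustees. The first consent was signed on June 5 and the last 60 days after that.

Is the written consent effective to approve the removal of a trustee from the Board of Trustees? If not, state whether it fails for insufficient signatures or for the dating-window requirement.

Signatures required: every one of 12 — unanimous means all 12, so 12 needed; 12 signed. Sufficient.
Dating window: the latest signature is 60 days after the earliest; the limit is 60 days. Within the window.

Effective — both the signature and dating-window requirements are satisfied.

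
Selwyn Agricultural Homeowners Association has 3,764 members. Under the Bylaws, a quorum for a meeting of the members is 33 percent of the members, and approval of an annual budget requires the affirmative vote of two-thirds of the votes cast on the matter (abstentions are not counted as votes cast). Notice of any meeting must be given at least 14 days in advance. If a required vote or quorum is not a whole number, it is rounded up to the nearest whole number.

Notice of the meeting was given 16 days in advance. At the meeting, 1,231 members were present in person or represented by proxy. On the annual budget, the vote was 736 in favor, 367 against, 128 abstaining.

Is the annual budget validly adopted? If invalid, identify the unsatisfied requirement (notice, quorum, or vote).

Notice: 16 days given; 14 required. Satisfied.
Quorum: 33% of 3,764 = 1,242.12, rounded up to 1,243; 1,231 present. Not satisfied.
Vote: requires two-thirds of the votes cast (1,231 − 128 abstaining = 1,103); 2/3 of 1103 = 735.33, rounded up to 736, so 736 needed; 736 in favor. Satisfied.

Invalid — quorum requirement not satisfied.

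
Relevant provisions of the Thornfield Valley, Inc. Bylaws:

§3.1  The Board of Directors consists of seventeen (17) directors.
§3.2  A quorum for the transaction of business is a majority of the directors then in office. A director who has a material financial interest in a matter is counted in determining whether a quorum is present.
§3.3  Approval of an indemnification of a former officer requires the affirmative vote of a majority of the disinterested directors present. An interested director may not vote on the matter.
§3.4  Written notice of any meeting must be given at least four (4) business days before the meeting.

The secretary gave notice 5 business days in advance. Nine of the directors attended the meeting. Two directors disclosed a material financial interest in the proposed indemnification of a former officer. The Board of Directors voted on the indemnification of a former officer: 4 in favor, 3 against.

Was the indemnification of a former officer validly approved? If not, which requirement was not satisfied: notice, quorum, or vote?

Valid — all requirements satisfied.

Notice: 5 business days given; 4 required (5 ≥ 4). Satisfied.
Quorum: 9 present (interested directors count toward quorum); quorum is 9. Satisfied.
Vote: the indemnification of a former officer requires a majority of the disinterested directors present (9 − 2 = 7). A majority of 7 is 4, so 4 affirmative votes are needed; 4 voted in favor. Satisfied.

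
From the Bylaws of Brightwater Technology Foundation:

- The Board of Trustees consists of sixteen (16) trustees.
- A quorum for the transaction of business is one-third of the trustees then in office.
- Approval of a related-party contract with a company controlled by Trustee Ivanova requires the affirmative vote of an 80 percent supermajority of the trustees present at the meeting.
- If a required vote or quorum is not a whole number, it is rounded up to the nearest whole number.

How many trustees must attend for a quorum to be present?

1/3 of 16 = 5.33, rounded up to 6.

6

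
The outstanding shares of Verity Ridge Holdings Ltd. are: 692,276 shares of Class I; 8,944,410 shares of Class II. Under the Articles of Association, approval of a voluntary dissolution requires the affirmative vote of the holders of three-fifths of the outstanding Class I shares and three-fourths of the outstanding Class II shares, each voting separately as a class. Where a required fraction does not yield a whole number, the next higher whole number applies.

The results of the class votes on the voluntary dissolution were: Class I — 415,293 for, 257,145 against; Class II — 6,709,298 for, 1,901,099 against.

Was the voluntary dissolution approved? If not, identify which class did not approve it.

Not approved — the Class I shares did not give the required vote.

Class I: 3/5 of 692276 = 415365.60, rounded up to 415366; 415,366 required, 415,293 in favor — not approved.
Class II: 3/4 of 8944410 = 6708307.50, rounded up to 6708308; 6,708,308 required, 6,709,298 in favor — approved.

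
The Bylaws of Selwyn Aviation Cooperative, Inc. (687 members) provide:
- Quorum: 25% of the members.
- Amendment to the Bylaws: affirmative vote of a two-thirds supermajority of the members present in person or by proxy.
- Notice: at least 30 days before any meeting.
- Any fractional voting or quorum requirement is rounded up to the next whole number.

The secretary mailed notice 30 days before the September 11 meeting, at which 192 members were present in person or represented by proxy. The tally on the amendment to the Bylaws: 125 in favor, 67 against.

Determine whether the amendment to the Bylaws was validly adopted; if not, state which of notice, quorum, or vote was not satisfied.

Invalid — vote requirement not satisfied.

Notice: 30 days given; 30 required. Satisfied.
Quorum: 25% of 687 = 171.75, rounded up to 172; 192 present. Satisfied.
Vote: requires two-thirds of those present (192); 2/3 of 192 = 128, so 128 needed; 125 in favor. Not satisfied.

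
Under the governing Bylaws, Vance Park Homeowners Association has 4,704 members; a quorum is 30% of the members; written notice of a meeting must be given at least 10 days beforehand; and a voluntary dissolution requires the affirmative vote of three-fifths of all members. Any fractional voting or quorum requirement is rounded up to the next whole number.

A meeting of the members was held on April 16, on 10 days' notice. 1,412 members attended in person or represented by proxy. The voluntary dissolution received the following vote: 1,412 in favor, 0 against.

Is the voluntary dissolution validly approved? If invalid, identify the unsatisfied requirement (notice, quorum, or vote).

Invalid — vote requirement not satisfied.

Notice: 10 days given; 10 required. Satisfied.
Quorum: 30% of 4,704 = 1,411.20, rounded up to 1,412; 1,412 present. Satisfied.
Vote: requires three-fifths of all members (4,704); 3/5 of 4704 = 2822.40, rounded up to 2823, so 2,823 needed; 1,412 in favor. Not satisfied.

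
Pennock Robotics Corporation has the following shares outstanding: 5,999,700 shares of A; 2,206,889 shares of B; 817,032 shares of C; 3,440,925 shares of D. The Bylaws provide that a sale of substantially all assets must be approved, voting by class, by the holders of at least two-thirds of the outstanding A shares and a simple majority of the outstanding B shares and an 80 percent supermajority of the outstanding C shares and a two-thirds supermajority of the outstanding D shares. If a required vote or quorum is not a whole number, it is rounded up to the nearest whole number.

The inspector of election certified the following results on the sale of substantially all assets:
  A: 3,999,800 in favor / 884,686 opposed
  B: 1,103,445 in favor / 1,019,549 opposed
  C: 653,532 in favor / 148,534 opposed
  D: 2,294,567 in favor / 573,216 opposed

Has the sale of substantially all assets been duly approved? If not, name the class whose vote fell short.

Not approved — the C shares did not give the required vote.

A: 2/3 of 5999700 = 3999800; 3,999,800 required, 3,999,800 in favor — approved.
B: a majority of 2206889 is 1103445; 1,103,445 required, 1,103,445 in favor — approved.
C: 4/5 of 817032 = 653625.60, rounded up to 653626; 653,626 required, 653,532 in favor — not approved.
D: 2/3 of 3440925 = 2293950; 2,293,950 required, 2,294,567 in favor — approved.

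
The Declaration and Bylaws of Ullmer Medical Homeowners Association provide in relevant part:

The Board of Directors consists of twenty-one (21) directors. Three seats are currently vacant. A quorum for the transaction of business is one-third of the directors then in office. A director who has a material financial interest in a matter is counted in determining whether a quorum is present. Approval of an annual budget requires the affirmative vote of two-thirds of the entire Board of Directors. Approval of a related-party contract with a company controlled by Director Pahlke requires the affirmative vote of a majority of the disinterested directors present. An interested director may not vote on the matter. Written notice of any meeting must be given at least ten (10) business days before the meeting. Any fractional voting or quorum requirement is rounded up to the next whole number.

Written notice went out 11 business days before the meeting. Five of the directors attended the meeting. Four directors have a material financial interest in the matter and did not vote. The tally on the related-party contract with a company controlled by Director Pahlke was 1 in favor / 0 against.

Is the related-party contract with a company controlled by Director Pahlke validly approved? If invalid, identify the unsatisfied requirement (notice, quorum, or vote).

Invalid — quorum requirement not satisfied.

Notice: 11 business days given; 10 required (11 ≥ 10). Satisfied.
Quorum: 5 present (interested directors count toward quorum); quorum is 6. Not satisfied.
Vote: the related-party contract with a company controlled by Director Pahlke requires a majority of the disinterested directors present (5 − 4 = 1). A majority of 1 is 1, so 1 affirmative vote is needed; 1 voted in favor. Satisfied. (Moot — without a quorum no business can be validly transacted.)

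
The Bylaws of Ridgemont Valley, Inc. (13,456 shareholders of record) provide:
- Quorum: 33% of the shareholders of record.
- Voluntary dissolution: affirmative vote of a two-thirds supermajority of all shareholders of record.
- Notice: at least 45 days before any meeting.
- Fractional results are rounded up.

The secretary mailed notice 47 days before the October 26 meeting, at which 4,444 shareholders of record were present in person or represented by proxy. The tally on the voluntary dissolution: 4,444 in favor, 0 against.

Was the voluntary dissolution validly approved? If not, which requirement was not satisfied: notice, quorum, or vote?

Notice: 47 days given; 45 required. Satisfied.
Quorum: 33% of 13,456 = 4,440.48, rounded up to 4,441; 4,444 present. Satisfied.
Vote: requires two-thirds of all shareholders of record (13,456); 2/3 of 13456 = 8970.67, rounded up to 8971, so 8,971 needed; 4,444 in favor. Not satisfied.

Invalid — vote requirement not satisfied.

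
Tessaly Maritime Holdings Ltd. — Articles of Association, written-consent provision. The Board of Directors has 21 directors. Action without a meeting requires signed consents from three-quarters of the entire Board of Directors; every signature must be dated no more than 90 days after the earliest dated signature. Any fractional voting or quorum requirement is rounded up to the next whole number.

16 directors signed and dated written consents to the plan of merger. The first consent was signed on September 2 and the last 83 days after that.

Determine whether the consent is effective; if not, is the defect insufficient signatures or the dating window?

Effective — both the signature and dating-window requirements are satisfied.

Signatures required: three-quarters of 21 — 3/4 of 21 = 15.75, rounded up to 16, so 16 needed; 16 signed. Sufficient.
Dating window: the latest signature is 83 days after the earliest; the limit is 90 days. Within the window.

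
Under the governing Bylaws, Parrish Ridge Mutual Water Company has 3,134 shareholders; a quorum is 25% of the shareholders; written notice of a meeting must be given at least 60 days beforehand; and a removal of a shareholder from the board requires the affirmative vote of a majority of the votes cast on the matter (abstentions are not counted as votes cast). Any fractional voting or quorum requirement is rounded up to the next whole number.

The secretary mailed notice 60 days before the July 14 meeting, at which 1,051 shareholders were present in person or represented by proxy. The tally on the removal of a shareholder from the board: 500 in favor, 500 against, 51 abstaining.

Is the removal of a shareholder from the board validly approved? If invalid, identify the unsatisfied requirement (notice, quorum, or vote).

Invalid — vote requirement not satisfied.

Notice: 60 days given; 60 required. Satisfied.
Quorum: 25% of 3,134 = 783.50, rounded up to 784; 1,051 present. Satisfied.
Vote: requires a majority of the votes cast (1,051 − 51 abstaining = 1,000); a majority of 1000 is 501, so 501 needed; 500 in favor. Not satisfied.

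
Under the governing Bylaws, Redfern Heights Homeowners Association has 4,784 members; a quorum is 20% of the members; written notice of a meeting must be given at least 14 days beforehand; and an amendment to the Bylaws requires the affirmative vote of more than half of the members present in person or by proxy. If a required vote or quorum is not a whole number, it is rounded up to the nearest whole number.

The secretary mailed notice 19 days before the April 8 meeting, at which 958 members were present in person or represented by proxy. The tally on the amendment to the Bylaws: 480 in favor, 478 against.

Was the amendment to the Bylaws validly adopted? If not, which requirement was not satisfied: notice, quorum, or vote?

Valid — all requirements satisfied.

Notice: 19 days given; 14 required. Satisfied.
Quorum: 20% of 4,784 = 956.80, rounded up to 957; 958 present. Satisfied.
Vote: requires a majority of those present (958); a majority of 958 is 480, so 480 needed; 480 in favor. Satisfied.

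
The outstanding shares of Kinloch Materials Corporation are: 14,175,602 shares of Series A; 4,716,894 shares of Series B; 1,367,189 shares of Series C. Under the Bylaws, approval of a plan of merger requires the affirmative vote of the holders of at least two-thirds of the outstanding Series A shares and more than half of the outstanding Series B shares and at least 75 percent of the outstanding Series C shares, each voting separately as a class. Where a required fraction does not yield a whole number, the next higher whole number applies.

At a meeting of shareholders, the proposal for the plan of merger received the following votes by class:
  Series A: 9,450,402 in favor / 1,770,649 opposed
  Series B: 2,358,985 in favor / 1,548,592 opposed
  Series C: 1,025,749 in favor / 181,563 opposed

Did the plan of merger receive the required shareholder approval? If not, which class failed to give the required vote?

Series A: 2/3 of 14175602 = 9450401.33, rounded up to 9450402; 9,450,402 required, 9,450,402 in favor — approved.
Series B: a majority of 4716894 is 2358448; 2,358,448 required, 2,358,985 in favor — approved.
Series C: 3/4 of 1367189 = 1025391.75, rounded up to 1025392; 1,025,392 required, 1,025,749 in favor — approved.

Approved — every class gave the required vote.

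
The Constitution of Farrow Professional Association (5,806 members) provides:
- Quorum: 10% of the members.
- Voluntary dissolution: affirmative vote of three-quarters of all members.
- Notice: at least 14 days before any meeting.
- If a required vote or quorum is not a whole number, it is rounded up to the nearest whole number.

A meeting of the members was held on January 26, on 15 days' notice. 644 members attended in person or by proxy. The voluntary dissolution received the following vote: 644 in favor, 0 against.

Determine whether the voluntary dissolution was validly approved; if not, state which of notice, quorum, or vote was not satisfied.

Notice: 15 days given; 14 required. Satisfied.
Quorum: 10% of 5,806 = 580.60, rounded up to 581; 644 present. Satisfied.
Vote: requires three-fourths of all members (5,806); 3/4 of 5806 = 4354.50, rounded up to 4355, so 4,355 needed; 644 in favor. Not satisfied.

Invalid — vote requirement not satisfied.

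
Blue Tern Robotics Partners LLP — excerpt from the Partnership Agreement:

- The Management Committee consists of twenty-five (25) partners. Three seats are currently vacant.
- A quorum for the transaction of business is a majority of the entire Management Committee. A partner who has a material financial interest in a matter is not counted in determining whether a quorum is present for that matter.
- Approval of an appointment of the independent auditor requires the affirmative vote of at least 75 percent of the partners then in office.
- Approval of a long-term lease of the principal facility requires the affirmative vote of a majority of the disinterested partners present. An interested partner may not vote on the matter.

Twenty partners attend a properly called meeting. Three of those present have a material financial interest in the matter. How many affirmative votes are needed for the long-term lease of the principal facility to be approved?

9

The long-term lease of the principal facility requires a majority of the disinterested partners present (20 − 3 = 17).
A majority of 17 is 9.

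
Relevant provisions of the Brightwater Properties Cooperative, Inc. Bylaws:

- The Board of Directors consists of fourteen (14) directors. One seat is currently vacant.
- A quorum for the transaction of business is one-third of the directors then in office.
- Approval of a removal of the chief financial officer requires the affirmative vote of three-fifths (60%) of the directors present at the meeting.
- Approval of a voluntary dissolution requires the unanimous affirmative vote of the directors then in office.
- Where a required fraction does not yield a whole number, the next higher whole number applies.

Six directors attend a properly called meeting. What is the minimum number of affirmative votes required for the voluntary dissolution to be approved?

The voluntary dissolution requires the unanimous vote of the directors then in office (13).
Unanimous means all 13.
(Only 6 can vote, so the voluntary dissolution cannot pass at this meeting, but the required vote is still 13.)

13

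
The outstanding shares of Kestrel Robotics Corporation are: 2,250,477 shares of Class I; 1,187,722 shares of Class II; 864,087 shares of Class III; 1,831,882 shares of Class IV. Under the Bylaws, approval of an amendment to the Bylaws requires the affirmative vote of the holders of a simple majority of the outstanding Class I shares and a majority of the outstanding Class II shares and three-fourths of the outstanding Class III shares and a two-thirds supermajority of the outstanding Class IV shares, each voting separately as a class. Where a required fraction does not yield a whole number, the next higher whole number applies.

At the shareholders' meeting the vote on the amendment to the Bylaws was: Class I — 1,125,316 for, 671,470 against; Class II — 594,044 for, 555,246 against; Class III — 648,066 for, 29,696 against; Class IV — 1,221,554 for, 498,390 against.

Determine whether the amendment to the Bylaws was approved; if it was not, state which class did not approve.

Approved — every class gave the required vote.

Class I: a majority of 2250477 is 1125239; 1,125,239 required, 1,125,316 in favor — approved.
Class II: a majority of 1187722 is 593862; 593,862 required, 594,044 in favor — approved.
Class III: 3/4 of 864087 = 648065.25, rounded up to 648066; 648,066 required, 648,066 in favor — approved.
Class IV: 2/3 of 1831882 = 1221254.67, rounded up to 1221255; 1,221,255 required, 1,221,554 in favor — approved.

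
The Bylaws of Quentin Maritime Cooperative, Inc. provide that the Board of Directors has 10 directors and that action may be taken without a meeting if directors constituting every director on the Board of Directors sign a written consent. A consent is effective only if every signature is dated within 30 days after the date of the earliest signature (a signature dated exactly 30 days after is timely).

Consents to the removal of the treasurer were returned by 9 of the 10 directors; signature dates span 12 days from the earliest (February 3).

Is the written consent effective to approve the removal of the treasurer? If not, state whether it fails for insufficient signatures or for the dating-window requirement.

Not effective — insufficient signatures.

Signatures required: the unanimous vote of 10 — unanimous means all 10, so 10 needed; 9 signed. Insufficient.
Dating window: the latest signature is 12 days after the earliest; the limit is 30 days. Within the window.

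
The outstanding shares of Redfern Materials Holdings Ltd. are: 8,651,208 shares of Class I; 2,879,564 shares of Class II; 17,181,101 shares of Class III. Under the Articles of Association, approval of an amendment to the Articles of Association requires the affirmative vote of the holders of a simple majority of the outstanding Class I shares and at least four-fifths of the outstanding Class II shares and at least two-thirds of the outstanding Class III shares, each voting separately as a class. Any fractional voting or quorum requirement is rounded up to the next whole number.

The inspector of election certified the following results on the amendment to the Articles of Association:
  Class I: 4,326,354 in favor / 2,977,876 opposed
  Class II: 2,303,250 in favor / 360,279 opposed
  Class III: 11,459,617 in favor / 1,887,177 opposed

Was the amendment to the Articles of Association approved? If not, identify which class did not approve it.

Class I: a majority of 8651208 is 4325605; 4,325,605 required, 4,326,354 in favor — approved.
Class II: 4/5 of 2879564 = 2303651.20, rounded up to 2303652; 2,303,652 required, 2,303,250 in favor — not approved.
Class III: 2/3 of 17181101 = 11454067.33, rounded up to 11454068; 11,454,068 required, 11,459,617 in favor — approved.

Not approved — the Class II shares did not give the required vote.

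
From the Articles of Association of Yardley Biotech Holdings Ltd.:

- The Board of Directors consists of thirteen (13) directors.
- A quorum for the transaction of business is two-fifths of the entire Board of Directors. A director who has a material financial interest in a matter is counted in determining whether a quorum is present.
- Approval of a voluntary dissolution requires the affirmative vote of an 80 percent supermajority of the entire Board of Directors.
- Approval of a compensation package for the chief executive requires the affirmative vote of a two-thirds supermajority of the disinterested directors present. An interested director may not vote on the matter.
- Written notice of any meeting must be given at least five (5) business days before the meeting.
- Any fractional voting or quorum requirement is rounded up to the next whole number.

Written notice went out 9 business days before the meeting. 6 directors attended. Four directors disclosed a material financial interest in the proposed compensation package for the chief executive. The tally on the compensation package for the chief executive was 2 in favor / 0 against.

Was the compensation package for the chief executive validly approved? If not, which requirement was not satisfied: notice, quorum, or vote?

Valid — all requirements satisfied.

Notice: 9 business days given; 5 required (9 ≥ 5). Satisfied.
Quorum: 6 present (interested directors count toward quorum); quorum is 6. Satisfied.
Vote: the compensation package for the chief executive requires two-thirds of the disinterested directors present (6 − 4 = 2). 2/3 of 2 = 1.33, rounded up to 2, so 2 affirmative votes are needed; 2 voted in favor. Satisfied.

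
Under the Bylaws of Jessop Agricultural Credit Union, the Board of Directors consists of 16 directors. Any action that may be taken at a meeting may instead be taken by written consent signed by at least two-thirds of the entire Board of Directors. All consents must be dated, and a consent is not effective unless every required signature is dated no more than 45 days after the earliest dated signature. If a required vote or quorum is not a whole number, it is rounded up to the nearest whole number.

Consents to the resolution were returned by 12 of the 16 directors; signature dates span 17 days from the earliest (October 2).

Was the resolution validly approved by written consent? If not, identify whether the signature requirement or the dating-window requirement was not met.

Effective — both the signature and dating-window requirements are satisfied.

Signatures required: at least two-thirds of 16 — 2/3 of 16 = 10.67, rounded up to 11, so 11 needed; 12 signed. Sufficient.
Dating window: the latest signature is 17 days after the earliest; the limit is 45 days. Within the window.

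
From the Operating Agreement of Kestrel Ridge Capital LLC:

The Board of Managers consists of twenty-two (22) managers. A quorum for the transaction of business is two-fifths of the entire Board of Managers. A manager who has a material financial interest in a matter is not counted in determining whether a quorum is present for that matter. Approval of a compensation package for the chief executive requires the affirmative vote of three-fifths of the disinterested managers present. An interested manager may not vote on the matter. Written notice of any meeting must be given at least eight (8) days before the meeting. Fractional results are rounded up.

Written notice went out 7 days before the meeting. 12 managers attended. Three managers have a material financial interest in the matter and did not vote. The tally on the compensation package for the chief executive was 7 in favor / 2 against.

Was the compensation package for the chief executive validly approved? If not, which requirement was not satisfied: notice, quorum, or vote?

Notice: 7 days given; 8 required (7 < 8). Not satisfied.
Quorum: 12 present, but the 3 interested managers do not count, leaving 9. Quorum is 9. Satisfied.
Vote: the compensation package for the chief executive requires three-fifths of the disinterested managers present (12 − 3 = 9). 3/5 of 9 = 5.40, rounded up to 6, so 6 affirmative votes are needed; 7 voted in favor. Satisfied.

Invalid — notice requirement not satisfied.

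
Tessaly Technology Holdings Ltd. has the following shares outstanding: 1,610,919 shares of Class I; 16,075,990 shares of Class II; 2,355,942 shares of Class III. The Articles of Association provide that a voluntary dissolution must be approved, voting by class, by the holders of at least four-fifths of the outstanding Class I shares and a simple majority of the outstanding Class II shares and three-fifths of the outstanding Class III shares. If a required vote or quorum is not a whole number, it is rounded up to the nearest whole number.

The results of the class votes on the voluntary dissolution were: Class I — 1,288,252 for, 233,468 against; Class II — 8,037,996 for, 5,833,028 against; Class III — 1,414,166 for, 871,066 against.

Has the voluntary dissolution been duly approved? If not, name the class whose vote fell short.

Not approved — the Class I shares did not give the required vote.

Class I: 4/5 of 1610919 = 1288735.20, rounded up to 1288736; 1,288,736 required, 1,288,252 in favor — not approved.
Class II: a majority of 16075990 is 8037996; 8,037,996 required, 8,037,996 in favor — approved.
Class III: 3/5 of 2355942 = 1413565.20, rounded up to 1413566; 1,413,566 required, 1,414,166 in favor — approved.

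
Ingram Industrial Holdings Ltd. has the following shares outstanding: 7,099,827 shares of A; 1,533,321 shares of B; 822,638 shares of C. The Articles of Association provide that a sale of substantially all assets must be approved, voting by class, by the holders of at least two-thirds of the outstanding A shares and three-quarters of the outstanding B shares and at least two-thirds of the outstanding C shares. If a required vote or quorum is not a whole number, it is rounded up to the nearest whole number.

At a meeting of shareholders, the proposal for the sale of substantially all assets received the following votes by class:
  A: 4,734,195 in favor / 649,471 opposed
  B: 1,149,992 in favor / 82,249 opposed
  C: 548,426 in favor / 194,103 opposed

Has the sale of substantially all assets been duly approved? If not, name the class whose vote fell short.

A: 2/3 of 7099827 = 4733218; 4,733,218 required, 4,734,195 in favor — approved.
B: 3/4 of 1533321 = 1149990.75, rounded up to 1149991; 1,149,991 required, 1,149,992 in favor — approved.
C: 2/3 of 822638 = 548425.33, rounded up to 548426; 548,426 required, 548,426 in favor — approved.

Approved — every class gave the required vote.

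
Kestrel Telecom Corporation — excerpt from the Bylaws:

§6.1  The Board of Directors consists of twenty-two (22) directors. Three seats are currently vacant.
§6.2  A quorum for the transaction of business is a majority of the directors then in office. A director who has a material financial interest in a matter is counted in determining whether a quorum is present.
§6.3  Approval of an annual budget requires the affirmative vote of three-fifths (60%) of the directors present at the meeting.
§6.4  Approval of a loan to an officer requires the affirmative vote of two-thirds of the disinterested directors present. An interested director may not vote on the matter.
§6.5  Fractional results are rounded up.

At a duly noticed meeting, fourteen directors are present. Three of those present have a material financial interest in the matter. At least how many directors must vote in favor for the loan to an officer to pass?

The loan to an officer requires two-thirds of the disinterested directors present (14 − 3 = 11).
2/3 of 11 = 7.33, rounded up to 8.

8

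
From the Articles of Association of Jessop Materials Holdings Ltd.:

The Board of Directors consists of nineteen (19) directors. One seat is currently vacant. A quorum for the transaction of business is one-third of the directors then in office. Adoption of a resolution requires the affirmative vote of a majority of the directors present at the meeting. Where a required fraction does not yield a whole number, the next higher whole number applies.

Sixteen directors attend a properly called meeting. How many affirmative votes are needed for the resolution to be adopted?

The resolution requires a majority of the directors present (16).
A majority of 16 is 9.

9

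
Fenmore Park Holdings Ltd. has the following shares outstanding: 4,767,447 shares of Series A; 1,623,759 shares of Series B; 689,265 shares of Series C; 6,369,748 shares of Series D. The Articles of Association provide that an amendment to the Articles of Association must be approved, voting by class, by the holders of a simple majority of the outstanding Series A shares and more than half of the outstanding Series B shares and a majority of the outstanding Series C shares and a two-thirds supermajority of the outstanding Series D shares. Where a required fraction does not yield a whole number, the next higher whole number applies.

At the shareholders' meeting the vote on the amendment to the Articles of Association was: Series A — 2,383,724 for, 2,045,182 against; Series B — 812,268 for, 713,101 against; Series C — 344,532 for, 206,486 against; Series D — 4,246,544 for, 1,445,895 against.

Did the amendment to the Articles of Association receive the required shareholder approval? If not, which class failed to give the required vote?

Not approved — the Series C shares did not give the required vote.

Series A: a majority of 4767447 is 2383724; 2,383,724 required, 2,383,724 in favor — approved.
Series B: a majority of 1623759 is 811880; 811,880 required, 812,268 in favor — approved.
Series C: a majority of 689265 is 344633; 344,633 required, 344,532 in favor — not approved.
Series D: 2/3 of 6369748 = 4246498.67, rounded up to 4246499; 4,246,499 required, 4,246,544 in favor — approved.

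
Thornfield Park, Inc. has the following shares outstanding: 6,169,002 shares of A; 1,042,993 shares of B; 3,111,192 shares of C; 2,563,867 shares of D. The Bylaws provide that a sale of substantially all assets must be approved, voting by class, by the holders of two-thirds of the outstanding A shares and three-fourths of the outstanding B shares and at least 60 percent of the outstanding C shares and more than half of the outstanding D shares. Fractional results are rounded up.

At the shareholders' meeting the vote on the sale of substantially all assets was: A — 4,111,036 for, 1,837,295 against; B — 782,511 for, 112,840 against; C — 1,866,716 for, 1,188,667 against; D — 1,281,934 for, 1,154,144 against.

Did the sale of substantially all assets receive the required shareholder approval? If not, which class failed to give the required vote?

A: 2/3 of 6169002 = 4112668; 4,112,668 required, 4,111,036 in favor — not approved.
B: 3/4 of 1042993 = 782244.75, rounded up to 782245; 782,245 required, 782,511 in favor — approved.
C: 3/5 of 3111192 = 1866715.20, rounded up to 1866716; 1,866,716 required, 1,866,716 in favor — approved.
D: a majority of 2563867 is 1281934; 1,281,934 required, 1,281,934 in favor — approved.

Not approved — the A shares did not give the required vote.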